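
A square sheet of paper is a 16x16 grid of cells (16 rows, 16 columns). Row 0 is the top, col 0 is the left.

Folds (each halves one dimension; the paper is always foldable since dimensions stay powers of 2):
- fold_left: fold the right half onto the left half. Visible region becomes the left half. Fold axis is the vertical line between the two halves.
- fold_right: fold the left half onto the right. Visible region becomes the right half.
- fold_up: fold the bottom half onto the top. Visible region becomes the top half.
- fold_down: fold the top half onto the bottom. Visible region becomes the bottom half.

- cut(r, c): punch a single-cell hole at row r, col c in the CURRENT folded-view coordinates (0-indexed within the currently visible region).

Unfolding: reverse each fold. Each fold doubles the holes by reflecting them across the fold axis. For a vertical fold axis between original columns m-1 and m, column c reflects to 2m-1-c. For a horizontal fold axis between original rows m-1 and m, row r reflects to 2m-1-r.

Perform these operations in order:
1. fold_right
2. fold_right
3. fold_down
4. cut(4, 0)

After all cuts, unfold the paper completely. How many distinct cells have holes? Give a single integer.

Answer: 8

Derivation:
Op 1 fold_right: fold axis v@8; visible region now rows[0,16) x cols[8,16) = 16x8
Op 2 fold_right: fold axis v@12; visible region now rows[0,16) x cols[12,16) = 16x4
Op 3 fold_down: fold axis h@8; visible region now rows[8,16) x cols[12,16) = 8x4
Op 4 cut(4, 0): punch at orig (12,12); cuts so far [(12, 12)]; region rows[8,16) x cols[12,16) = 8x4
Unfold 1 (reflect across h@8): 2 holes -> [(3, 12), (12, 12)]
Unfold 2 (reflect across v@12): 4 holes -> [(3, 11), (3, 12), (12, 11), (12, 12)]
Unfold 3 (reflect across v@8): 8 holes -> [(3, 3), (3, 4), (3, 11), (3, 12), (12, 3), (12, 4), (12, 11), (12, 12)]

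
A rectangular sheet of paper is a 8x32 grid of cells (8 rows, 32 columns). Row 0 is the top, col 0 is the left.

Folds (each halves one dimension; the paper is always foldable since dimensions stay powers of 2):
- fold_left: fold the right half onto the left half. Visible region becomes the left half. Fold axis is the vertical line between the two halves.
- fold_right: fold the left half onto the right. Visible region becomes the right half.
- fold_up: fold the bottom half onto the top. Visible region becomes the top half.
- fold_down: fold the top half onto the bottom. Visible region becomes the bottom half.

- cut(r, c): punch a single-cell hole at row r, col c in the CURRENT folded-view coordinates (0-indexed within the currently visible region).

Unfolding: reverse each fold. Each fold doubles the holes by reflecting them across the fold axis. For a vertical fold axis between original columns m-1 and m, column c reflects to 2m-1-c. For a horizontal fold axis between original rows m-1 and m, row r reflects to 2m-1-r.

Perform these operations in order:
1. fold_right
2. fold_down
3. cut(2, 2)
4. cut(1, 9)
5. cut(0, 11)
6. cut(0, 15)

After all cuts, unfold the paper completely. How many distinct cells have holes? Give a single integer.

Answer: 16

Derivation:
Op 1 fold_right: fold axis v@16; visible region now rows[0,8) x cols[16,32) = 8x16
Op 2 fold_down: fold axis h@4; visible region now rows[4,8) x cols[16,32) = 4x16
Op 3 cut(2, 2): punch at orig (6,18); cuts so far [(6, 18)]; region rows[4,8) x cols[16,32) = 4x16
Op 4 cut(1, 9): punch at orig (5,25); cuts so far [(5, 25), (6, 18)]; region rows[4,8) x cols[16,32) = 4x16
Op 5 cut(0, 11): punch at orig (4,27); cuts so far [(4, 27), (5, 25), (6, 18)]; region rows[4,8) x cols[16,32) = 4x16
Op 6 cut(0, 15): punch at orig (4,31); cuts so far [(4, 27), (4, 31), (5, 25), (6, 18)]; region rows[4,8) x cols[16,32) = 4x16
Unfold 1 (reflect across h@4): 8 holes -> [(1, 18), (2, 25), (3, 27), (3, 31), (4, 27), (4, 31), (5, 25), (6, 18)]
Unfold 2 (reflect across v@16): 16 holes -> [(1, 13), (1, 18), (2, 6), (2, 25), (3, 0), (3, 4), (3, 27), (3, 31), (4, 0), (4, 4), (4, 27), (4, 31), (5, 6), (5, 25), (6, 13), (6, 18)]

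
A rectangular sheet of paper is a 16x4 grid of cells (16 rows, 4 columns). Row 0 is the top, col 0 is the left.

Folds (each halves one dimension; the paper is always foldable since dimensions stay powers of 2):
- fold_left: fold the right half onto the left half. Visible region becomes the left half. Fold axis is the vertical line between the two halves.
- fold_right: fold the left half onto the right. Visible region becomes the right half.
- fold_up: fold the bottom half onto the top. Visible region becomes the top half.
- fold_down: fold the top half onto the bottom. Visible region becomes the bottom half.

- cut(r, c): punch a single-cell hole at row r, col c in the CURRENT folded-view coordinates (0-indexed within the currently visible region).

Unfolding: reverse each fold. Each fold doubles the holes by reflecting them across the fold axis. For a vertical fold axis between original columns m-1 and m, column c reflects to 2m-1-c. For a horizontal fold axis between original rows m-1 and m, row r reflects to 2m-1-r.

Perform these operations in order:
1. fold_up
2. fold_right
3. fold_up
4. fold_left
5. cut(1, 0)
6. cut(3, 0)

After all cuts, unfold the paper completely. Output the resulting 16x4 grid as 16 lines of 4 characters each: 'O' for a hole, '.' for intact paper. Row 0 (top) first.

Answer: ....
OOOO
....
OOOO
OOOO
....
OOOO
....
....
OOOO
....
OOOO
OOOO
....
OOOO
....

Derivation:
Op 1 fold_up: fold axis h@8; visible region now rows[0,8) x cols[0,4) = 8x4
Op 2 fold_right: fold axis v@2; visible region now rows[0,8) x cols[2,4) = 8x2
Op 3 fold_up: fold axis h@4; visible region now rows[0,4) x cols[2,4) = 4x2
Op 4 fold_left: fold axis v@3; visible region now rows[0,4) x cols[2,3) = 4x1
Op 5 cut(1, 0): punch at orig (1,2); cuts so far [(1, 2)]; region rows[0,4) x cols[2,3) = 4x1
Op 6 cut(3, 0): punch at orig (3,2); cuts so far [(1, 2), (3, 2)]; region rows[0,4) x cols[2,3) = 4x1
Unfold 1 (reflect across v@3): 4 holes -> [(1, 2), (1, 3), (3, 2), (3, 3)]
Unfold 2 (reflect across h@4): 8 holes -> [(1, 2), (1, 3), (3, 2), (3, 3), (4, 2), (4, 3), (6, 2), (6, 3)]
Unfold 3 (reflect across v@2): 16 holes -> [(1, 0), (1, 1), (1, 2), (1, 3), (3, 0), (3, 1), (3, 2), (3, 3), (4, 0), (4, 1), (4, 2), (4, 3), (6, 0), (6, 1), (6, 2), (6, 3)]
Unfold 4 (reflect across h@8): 32 holes -> [(1, 0), (1, 1), (1, 2), (1, 3), (3, 0), (3, 1), (3, 2), (3, 3), (4, 0), (4, 1), (4, 2), (4, 3), (6, 0), (6, 1), (6, 2), (6, 3), (9, 0), (9, 1), (9, 2), (9, 3), (11, 0), (11, 1), (11, 2), (11, 3), (12, 0), (12, 1), (12, 2), (12, 3), (14, 0), (14, 1), (14, 2), (14, 3)]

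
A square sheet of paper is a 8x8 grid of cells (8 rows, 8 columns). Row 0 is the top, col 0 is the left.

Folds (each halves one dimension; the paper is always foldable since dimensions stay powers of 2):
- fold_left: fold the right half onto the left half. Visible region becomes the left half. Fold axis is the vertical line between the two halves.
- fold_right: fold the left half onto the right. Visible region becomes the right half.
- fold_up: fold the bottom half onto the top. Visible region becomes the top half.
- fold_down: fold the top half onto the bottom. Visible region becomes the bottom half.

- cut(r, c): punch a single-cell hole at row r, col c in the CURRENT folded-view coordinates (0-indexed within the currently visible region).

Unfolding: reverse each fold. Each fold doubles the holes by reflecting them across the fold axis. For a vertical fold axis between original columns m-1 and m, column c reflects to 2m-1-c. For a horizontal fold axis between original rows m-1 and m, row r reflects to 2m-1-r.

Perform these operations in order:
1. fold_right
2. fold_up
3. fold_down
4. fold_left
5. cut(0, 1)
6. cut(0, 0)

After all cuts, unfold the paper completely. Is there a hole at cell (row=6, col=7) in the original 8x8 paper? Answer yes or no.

Answer: yes

Derivation:
Op 1 fold_right: fold axis v@4; visible region now rows[0,8) x cols[4,8) = 8x4
Op 2 fold_up: fold axis h@4; visible region now rows[0,4) x cols[4,8) = 4x4
Op 3 fold_down: fold axis h@2; visible region now rows[2,4) x cols[4,8) = 2x4
Op 4 fold_left: fold axis v@6; visible region now rows[2,4) x cols[4,6) = 2x2
Op 5 cut(0, 1): punch at orig (2,5); cuts so far [(2, 5)]; region rows[2,4) x cols[4,6) = 2x2
Op 6 cut(0, 0): punch at orig (2,4); cuts so far [(2, 4), (2, 5)]; region rows[2,4) x cols[4,6) = 2x2
Unfold 1 (reflect across v@6): 4 holes -> [(2, 4), (2, 5), (2, 6), (2, 7)]
Unfold 2 (reflect across h@2): 8 holes -> [(1, 4), (1, 5), (1, 6), (1, 7), (2, 4), (2, 5), (2, 6), (2, 7)]
Unfold 3 (reflect across h@4): 16 holes -> [(1, 4), (1, 5), (1, 6), (1, 7), (2, 4), (2, 5), (2, 6), (2, 7), (5, 4), (5, 5), (5, 6), (5, 7), (6, 4), (6, 5), (6, 6), (6, 7)]
Unfold 4 (reflect across v@4): 32 holes -> [(1, 0), (1, 1), (1, 2), (1, 3), (1, 4), (1, 5), (1, 6), (1, 7), (2, 0), (2, 1), (2, 2), (2, 3), (2, 4), (2, 5), (2, 6), (2, 7), (5, 0), (5, 1), (5, 2), (5, 3), (5, 4), (5, 5), (5, 6), (5, 7), (6, 0), (6, 1), (6, 2), (6, 3), (6, 4), (6, 5), (6, 6), (6, 7)]
Holes: [(1, 0), (1, 1), (1, 2), (1, 3), (1, 4), (1, 5), (1, 6), (1, 7), (2, 0), (2, 1), (2, 2), (2, 3), (2, 4), (2, 5), (2, 6), (2, 7), (5, 0), (5, 1), (5, 2), (5, 3), (5, 4), (5, 5), (5, 6), (5, 7), (6, 0), (6, 1), (6, 2), (6, 3), (6, 4), (6, 5), (6, 6), (6, 7)]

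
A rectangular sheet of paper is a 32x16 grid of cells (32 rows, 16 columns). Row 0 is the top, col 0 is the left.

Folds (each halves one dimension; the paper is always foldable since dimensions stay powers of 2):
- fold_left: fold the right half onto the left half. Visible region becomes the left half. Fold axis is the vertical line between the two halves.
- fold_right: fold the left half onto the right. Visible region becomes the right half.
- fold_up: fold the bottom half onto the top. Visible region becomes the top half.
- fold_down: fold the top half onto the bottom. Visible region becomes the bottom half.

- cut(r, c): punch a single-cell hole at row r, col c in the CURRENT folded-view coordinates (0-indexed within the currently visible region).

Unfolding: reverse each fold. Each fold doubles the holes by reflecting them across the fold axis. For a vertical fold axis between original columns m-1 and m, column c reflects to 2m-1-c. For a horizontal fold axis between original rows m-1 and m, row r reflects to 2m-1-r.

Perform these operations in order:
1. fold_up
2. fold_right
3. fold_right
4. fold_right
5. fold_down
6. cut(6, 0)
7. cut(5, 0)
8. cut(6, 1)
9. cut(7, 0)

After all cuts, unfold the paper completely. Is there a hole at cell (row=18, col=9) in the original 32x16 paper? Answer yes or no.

Answer: yes

Derivation:
Op 1 fold_up: fold axis h@16; visible region now rows[0,16) x cols[0,16) = 16x16
Op 2 fold_right: fold axis v@8; visible region now rows[0,16) x cols[8,16) = 16x8
Op 3 fold_right: fold axis v@12; visible region now rows[0,16) x cols[12,16) = 16x4
Op 4 fold_right: fold axis v@14; visible region now rows[0,16) x cols[14,16) = 16x2
Op 5 fold_down: fold axis h@8; visible region now rows[8,16) x cols[14,16) = 8x2
Op 6 cut(6, 0): punch at orig (14,14); cuts so far [(14, 14)]; region rows[8,16) x cols[14,16) = 8x2
Op 7 cut(5, 0): punch at orig (13,14); cuts so far [(13, 14), (14, 14)]; region rows[8,16) x cols[14,16) = 8x2
Op 8 cut(6, 1): punch at orig (14,15); cuts so far [(13, 14), (14, 14), (14, 15)]; region rows[8,16) x cols[14,16) = 8x2
Op 9 cut(7, 0): punch at orig (15,14); cuts so far [(13, 14), (14, 14), (14, 15), (15, 14)]; region rows[8,16) x cols[14,16) = 8x2
Unfold 1 (reflect across h@8): 8 holes -> [(0, 14), (1, 14), (1, 15), (2, 14), (13, 14), (14, 14), (14, 15), (15, 14)]
Unfold 2 (reflect across v@14): 16 holes -> [(0, 13), (0, 14), (1, 12), (1, 13), (1, 14), (1, 15), (2, 13), (2, 14), (13, 13), (13, 14), (14, 12), (14, 13), (14, 14), (14, 15), (15, 13), (15, 14)]
Unfold 3 (reflect across v@12): 32 holes -> [(0, 9), (0, 10), (0, 13), (0, 14), (1, 8), (1, 9), (1, 10), (1, 11), (1, 12), (1, 13), (1, 14), (1, 15), (2, 9), (2, 10), (2, 13), (2, 14), (13, 9), (13, 10), (13, 13), (13, 14), (14, 8), (14, 9), (14, 10), (14, 11), (14, 12), (14, 13), (14, 14), (14, 15), (15, 9), (15, 10), (15, 13), (15, 14)]
Unfold 4 (reflect across v@8): 64 holes -> [(0, 1), (0, 2), (0, 5), (0, 6), (0, 9), (0, 10), (0, 13), (0, 14), (1, 0), (1, 1), (1, 2), (1, 3), (1, 4), (1, 5), (1, 6), (1, 7), (1, 8), (1, 9), (1, 10), (1, 11), (1, 12), (1, 13), (1, 14), (1, 15), (2, 1), (2, 2), (2, 5), (2, 6), (2, 9), (2, 10), (2, 13), (2, 14), (13, 1), (13, 2), (13, 5), (13, 6), (13, 9), (13, 10), (13, 13), (13, 14), (14, 0), (14, 1), (14, 2), (14, 3), (14, 4), (14, 5), (14, 6), (14, 7), (14, 8), (14, 9), (14, 10), (14, 11), (14, 12), (14, 13), (14, 14), (14, 15), (15, 1), (15, 2), (15, 5), (15, 6), (15, 9), (15, 10), (15, 13), (15, 14)]
Unfold 5 (reflect across h@16): 128 holes -> [(0, 1), (0, 2), (0, 5), (0, 6), (0, 9), (0, 10), (0, 13), (0, 14), (1, 0), (1, 1), (1, 2), (1, 3), (1, 4), (1, 5), (1, 6), (1, 7), (1, 8), (1, 9), (1, 10), (1, 11), (1, 12), (1, 13), (1, 14), (1, 15), (2, 1), (2, 2), (2, 5), (2, 6), (2, 9), (2, 10), (2, 13), (2, 14), (13, 1), (13, 2), (13, 5), (13, 6), (13, 9), (13, 10), (13, 13), (13, 14), (14, 0), (14, 1), (14, 2), (14, 3), (14, 4), (14, 5), (14, 6), (14, 7), (14, 8), (14, 9), (14, 10), (14, 11), (14, 12), (14, 13), (14, 14), (14, 15), (15, 1), (15, 2), (15, 5), (15, 6), (15, 9), (15, 10), (15, 13), (15, 14), (16, 1), (16, 2), (16, 5), (16, 6), (16, 9), (16, 10), (16, 13), (16, 14), (17, 0), (17, 1), (17, 2), (17, 3), (17, 4), (17, 5), (17, 6), (17, 7), (17, 8), (17, 9), (17, 10), (17, 11), (17, 12), (17, 13), (17, 14), (17, 15), (18, 1), (18, 2), (18, 5), (18, 6), (18, 9), (18, 10), (18, 13), (18, 14), (29, 1), (29, 2), (29, 5), (29, 6), (29, 9), (29, 10), (29, 13), (29, 14), (30, 0), (30, 1), (30, 2), (30, 3), (30, 4), (30, 5), (30, 6), (30, 7), (30, 8), (30, 9), (30, 10), (30, 11), (30, 12), (30, 13), (30, 14), (30, 15), (31, 1), (31, 2), (31, 5), (31, 6), (31, 9), (31, 10), (31, 13), (31, 14)]
Holes: [(0, 1), (0, 2), (0, 5), (0, 6), (0, 9), (0, 10), (0, 13), (0, 14), (1, 0), (1, 1), (1, 2), (1, 3), (1, 4), (1, 5), (1, 6), (1, 7), (1, 8), (1, 9), (1, 10), (1, 11), (1, 12), (1, 13), (1, 14), (1, 15), (2, 1), (2, 2), (2, 5), (2, 6), (2, 9), (2, 10), (2, 13), (2, 14), (13, 1), (13, 2), (13, 5), (13, 6), (13, 9), (13, 10), (13, 13), (13, 14), (14, 0), (14, 1), (14, 2), (14, 3), (14, 4), (14, 5), (14, 6), (14, 7), (14, 8), (14, 9), (14, 10), (14, 11), (14, 12), (14, 13), (14, 14), (14, 15), (15, 1), (15, 2), (15, 5), (15, 6), (15, 9), (15, 10), (15, 13), (15, 14), (16, 1), (16, 2), (16, 5), (16, 6), (16, 9), (16, 10), (16, 13), (16, 14), (17, 0), (17, 1), (17, 2), (17, 3), (17, 4), (17, 5), (17, 6), (17, 7), (17, 8), (17, 9), (17, 10), (17, 11), (17, 12), (17, 13), (17, 14), (17, 15), (18, 1), (18, 2), (18, 5), (18, 6), (18, 9), (18, 10), (18, 13), (18, 14), (29, 1), (29, 2), (29, 5), (29, 6), (29, 9), (29, 10), (29, 13), (29, 14), (30, 0), (30, 1), (30, 2), (30, 3), (30, 4), (30, 5), (30, 6), (30, 7), (30, 8), (30, 9), (30, 10), (30, 11), (30, 12), (30, 13), (30, 14), (30, 15), (31, 1), (31, 2), (31, 5), (31, 6), (31, 9), (31, 10), (31, 13), (31, 14)]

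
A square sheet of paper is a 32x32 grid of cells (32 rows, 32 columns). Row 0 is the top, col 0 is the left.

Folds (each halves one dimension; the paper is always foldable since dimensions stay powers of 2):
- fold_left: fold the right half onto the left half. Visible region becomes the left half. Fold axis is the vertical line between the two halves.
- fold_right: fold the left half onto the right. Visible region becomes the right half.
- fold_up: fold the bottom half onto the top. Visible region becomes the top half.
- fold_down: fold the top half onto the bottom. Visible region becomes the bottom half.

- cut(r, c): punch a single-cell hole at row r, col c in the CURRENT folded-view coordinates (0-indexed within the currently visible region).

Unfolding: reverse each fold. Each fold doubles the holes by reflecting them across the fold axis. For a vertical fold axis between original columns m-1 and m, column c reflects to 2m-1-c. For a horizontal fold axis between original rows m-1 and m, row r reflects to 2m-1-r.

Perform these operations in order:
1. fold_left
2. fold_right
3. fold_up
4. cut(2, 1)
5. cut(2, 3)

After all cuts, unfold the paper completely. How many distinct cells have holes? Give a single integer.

Answer: 16

Derivation:
Op 1 fold_left: fold axis v@16; visible region now rows[0,32) x cols[0,16) = 32x16
Op 2 fold_right: fold axis v@8; visible region now rows[0,32) x cols[8,16) = 32x8
Op 3 fold_up: fold axis h@16; visible region now rows[0,16) x cols[8,16) = 16x8
Op 4 cut(2, 1): punch at orig (2,9); cuts so far [(2, 9)]; region rows[0,16) x cols[8,16) = 16x8
Op 5 cut(2, 3): punch at orig (2,11); cuts so far [(2, 9), (2, 11)]; region rows[0,16) x cols[8,16) = 16x8
Unfold 1 (reflect across h@16): 4 holes -> [(2, 9), (2, 11), (29, 9), (29, 11)]
Unfold 2 (reflect across v@8): 8 holes -> [(2, 4), (2, 6), (2, 9), (2, 11), (29, 4), (29, 6), (29, 9), (29, 11)]
Unfold 3 (reflect across v@16): 16 holes -> [(2, 4), (2, 6), (2, 9), (2, 11), (2, 20), (2, 22), (2, 25), (2, 27), (29, 4), (29, 6), (29, 9), (29, 11), (29, 20), (29, 22), (29, 25), (29, 27)]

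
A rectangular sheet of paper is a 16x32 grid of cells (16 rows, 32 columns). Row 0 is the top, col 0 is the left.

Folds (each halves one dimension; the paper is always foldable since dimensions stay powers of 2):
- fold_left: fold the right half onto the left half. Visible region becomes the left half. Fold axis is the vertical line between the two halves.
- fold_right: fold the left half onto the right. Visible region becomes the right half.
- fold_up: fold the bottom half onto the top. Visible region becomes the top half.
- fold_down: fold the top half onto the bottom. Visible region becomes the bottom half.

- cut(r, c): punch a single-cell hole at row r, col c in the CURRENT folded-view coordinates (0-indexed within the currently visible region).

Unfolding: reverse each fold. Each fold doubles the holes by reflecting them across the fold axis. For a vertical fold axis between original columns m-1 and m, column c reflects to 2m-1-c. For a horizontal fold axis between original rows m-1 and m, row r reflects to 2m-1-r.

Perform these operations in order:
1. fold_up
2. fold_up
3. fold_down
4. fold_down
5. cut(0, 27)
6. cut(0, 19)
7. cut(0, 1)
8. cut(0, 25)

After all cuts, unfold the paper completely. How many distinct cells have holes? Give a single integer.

Answer: 64

Derivation:
Op 1 fold_up: fold axis h@8; visible region now rows[0,8) x cols[0,32) = 8x32
Op 2 fold_up: fold axis h@4; visible region now rows[0,4) x cols[0,32) = 4x32
Op 3 fold_down: fold axis h@2; visible region now rows[2,4) x cols[0,32) = 2x32
Op 4 fold_down: fold axis h@3; visible region now rows[3,4) x cols[0,32) = 1x32
Op 5 cut(0, 27): punch at orig (3,27); cuts so far [(3, 27)]; region rows[3,4) x cols[0,32) = 1x32
Op 6 cut(0, 19): punch at orig (3,19); cuts so far [(3, 19), (3, 27)]; region rows[3,4) x cols[0,32) = 1x32
Op 7 cut(0, 1): punch at orig (3,1); cuts so far [(3, 1), (3, 19), (3, 27)]; region rows[3,4) x cols[0,32) = 1x32
Op 8 cut(0, 25): punch at orig (3,25); cuts so far [(3, 1), (3, 19), (3, 25), (3, 27)]; region rows[3,4) x cols[0,32) = 1x32
Unfold 1 (reflect across h@3): 8 holes -> [(2, 1), (2, 19), (2, 25), (2, 27), (3, 1), (3, 19), (3, 25), (3, 27)]
Unfold 2 (reflect across h@2): 16 holes -> [(0, 1), (0, 19), (0, 25), (0, 27), (1, 1), (1, 19), (1, 25), (1, 27), (2, 1), (2, 19), (2, 25), (2, 27), (3, 1), (3, 19), (3, 25), (3, 27)]
Unfold 3 (reflect across h@4): 32 holes -> [(0, 1), (0, 19), (0, 25), (0, 27), (1, 1), (1, 19), (1, 25), (1, 27), (2, 1), (2, 19), (2, 25), (2, 27), (3, 1), (3, 19), (3, 25), (3, 27), (4, 1), (4, 19), (4, 25), (4, 27), (5, 1), (5, 19), (5, 25), (5, 27), (6, 1), (6, 19), (6, 25), (6, 27), (7, 1), (7, 19), (7, 25), (7, 27)]
Unfold 4 (reflect across h@8): 64 holes -> [(0, 1), (0, 19), (0, 25), (0, 27), (1, 1), (1, 19), (1, 25), (1, 27), (2, 1), (2, 19), (2, 25), (2, 27), (3, 1), (3, 19), (3, 25), (3, 27), (4, 1), (4, 19), (4, 25), (4, 27), (5, 1), (5, 19), (5, 25), (5, 27), (6, 1), (6, 19), (6, 25), (6, 27), (7, 1), (7, 19), (7, 25), (7, 27), (8, 1), (8, 19), (8, 25), (8, 27), (9, 1), (9, 19), (9, 25), (9, 27), (10, 1), (10, 19), (10, 25), (10, 27), (11, 1), (11, 19), (11, 25), (11, 27), (12, 1), (12, 19), (12, 25), (12, 27), (13, 1), (13, 19), (13, 25), (13, 27), (14, 1), (14, 19), (14, 25), (14, 27), (15, 1), (15, 19), (15, 25), (15, 27)]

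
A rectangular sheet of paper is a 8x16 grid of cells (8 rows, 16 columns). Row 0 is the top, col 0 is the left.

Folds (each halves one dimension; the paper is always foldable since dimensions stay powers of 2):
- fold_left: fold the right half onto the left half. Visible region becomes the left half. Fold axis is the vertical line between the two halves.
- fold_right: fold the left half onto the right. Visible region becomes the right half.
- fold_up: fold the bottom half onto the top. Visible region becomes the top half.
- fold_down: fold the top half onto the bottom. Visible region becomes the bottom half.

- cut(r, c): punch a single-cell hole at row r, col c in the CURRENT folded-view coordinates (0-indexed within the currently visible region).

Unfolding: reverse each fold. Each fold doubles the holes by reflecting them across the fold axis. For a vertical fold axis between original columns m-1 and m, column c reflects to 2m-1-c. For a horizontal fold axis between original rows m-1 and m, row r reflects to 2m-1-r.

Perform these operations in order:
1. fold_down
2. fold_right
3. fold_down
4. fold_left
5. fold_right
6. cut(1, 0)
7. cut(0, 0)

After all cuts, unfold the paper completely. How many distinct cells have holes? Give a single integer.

Answer: 64

Derivation:
Op 1 fold_down: fold axis h@4; visible region now rows[4,8) x cols[0,16) = 4x16
Op 2 fold_right: fold axis v@8; visible region now rows[4,8) x cols[8,16) = 4x8
Op 3 fold_down: fold axis h@6; visible region now rows[6,8) x cols[8,16) = 2x8
Op 4 fold_left: fold axis v@12; visible region now rows[6,8) x cols[8,12) = 2x4
Op 5 fold_right: fold axis v@10; visible region now rows[6,8) x cols[10,12) = 2x2
Op 6 cut(1, 0): punch at orig (7,10); cuts so far [(7, 10)]; region rows[6,8) x cols[10,12) = 2x2
Op 7 cut(0, 0): punch at orig (6,10); cuts so far [(6, 10), (7, 10)]; region rows[6,8) x cols[10,12) = 2x2
Unfold 1 (reflect across v@10): 4 holes -> [(6, 9), (6, 10), (7, 9), (7, 10)]
Unfold 2 (reflect across v@12): 8 holes -> [(6, 9), (6, 10), (6, 13), (6, 14), (7, 9), (7, 10), (7, 13), (7, 14)]
Unfold 3 (reflect across h@6): 16 holes -> [(4, 9), (4, 10), (4, 13), (4, 14), (5, 9), (5, 10), (5, 13), (5, 14), (6, 9), (6, 10), (6, 13), (6, 14), (7, 9), (7, 10), (7, 13), (7, 14)]
Unfold 4 (reflect across v@8): 32 holes -> [(4, 1), (4, 2), (4, 5), (4, 6), (4, 9), (4, 10), (4, 13), (4, 14), (5, 1), (5, 2), (5, 5), (5, 6), (5, 9), (5, 10), (5, 13), (5, 14), (6, 1), (6, 2), (6, 5), (6, 6), (6, 9), (6, 10), (6, 13), (6, 14), (7, 1), (7, 2), (7, 5), (7, 6), (7, 9), (7, 10), (7, 13), (7, 14)]
Unfold 5 (reflect across h@4): 64 holes -> [(0, 1), (0, 2), (0, 5), (0, 6), (0, 9), (0, 10), (0, 13), (0, 14), (1, 1), (1, 2), (1, 5), (1, 6), (1, 9), (1, 10), (1, 13), (1, 14), (2, 1), (2, 2), (2, 5), (2, 6), (2, 9), (2, 10), (2, 13), (2, 14), (3, 1), (3, 2), (3, 5), (3, 6), (3, 9), (3, 10), (3, 13), (3, 14), (4, 1), (4, 2), (4, 5), (4, 6), (4, 9), (4, 10), (4, 13), (4, 14), (5, 1), (5, 2), (5, 5), (5, 6), (5, 9), (5, 10), (5, 13), (5, 14), (6, 1), (6, 2), (6, 5), (6, 6), (6, 9), (6, 10), (6, 13), (6, 14), (7, 1), (7, 2), (7, 5), (7, 6), (7, 9), (7, 10), (7, 13), (7, 14)]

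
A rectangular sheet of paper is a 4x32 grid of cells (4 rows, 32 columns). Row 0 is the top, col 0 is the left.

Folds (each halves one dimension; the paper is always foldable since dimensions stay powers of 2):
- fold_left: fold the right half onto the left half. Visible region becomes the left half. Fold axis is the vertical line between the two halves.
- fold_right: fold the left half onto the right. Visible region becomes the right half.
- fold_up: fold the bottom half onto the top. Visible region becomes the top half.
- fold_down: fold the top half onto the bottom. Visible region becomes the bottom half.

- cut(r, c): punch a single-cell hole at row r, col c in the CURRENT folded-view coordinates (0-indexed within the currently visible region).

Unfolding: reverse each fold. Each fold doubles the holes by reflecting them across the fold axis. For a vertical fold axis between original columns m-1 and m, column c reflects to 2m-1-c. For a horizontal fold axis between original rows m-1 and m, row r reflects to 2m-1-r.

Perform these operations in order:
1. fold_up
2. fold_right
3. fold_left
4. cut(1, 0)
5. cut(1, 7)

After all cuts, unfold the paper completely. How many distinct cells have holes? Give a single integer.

Answer: 16

Derivation:
Op 1 fold_up: fold axis h@2; visible region now rows[0,2) x cols[0,32) = 2x32
Op 2 fold_right: fold axis v@16; visible region now rows[0,2) x cols[16,32) = 2x16
Op 3 fold_left: fold axis v@24; visible region now rows[0,2) x cols[16,24) = 2x8
Op 4 cut(1, 0): punch at orig (1,16); cuts so far [(1, 16)]; region rows[0,2) x cols[16,24) = 2x8
Op 5 cut(1, 7): punch at orig (1,23); cuts so far [(1, 16), (1, 23)]; region rows[0,2) x cols[16,24) = 2x8
Unfold 1 (reflect across v@24): 4 holes -> [(1, 16), (1, 23), (1, 24), (1, 31)]
Unfold 2 (reflect across v@16): 8 holes -> [(1, 0), (1, 7), (1, 8), (1, 15), (1, 16), (1, 23), (1, 24), (1, 31)]
Unfold 3 (reflect across h@2): 16 holes -> [(1, 0), (1, 7), (1, 8), (1, 15), (1, 16), (1, 23), (1, 24), (1, 31), (2, 0), (2, 7), (2, 8), (2, 15), (2, 16), (2, 23), (2, 24), (2, 31)]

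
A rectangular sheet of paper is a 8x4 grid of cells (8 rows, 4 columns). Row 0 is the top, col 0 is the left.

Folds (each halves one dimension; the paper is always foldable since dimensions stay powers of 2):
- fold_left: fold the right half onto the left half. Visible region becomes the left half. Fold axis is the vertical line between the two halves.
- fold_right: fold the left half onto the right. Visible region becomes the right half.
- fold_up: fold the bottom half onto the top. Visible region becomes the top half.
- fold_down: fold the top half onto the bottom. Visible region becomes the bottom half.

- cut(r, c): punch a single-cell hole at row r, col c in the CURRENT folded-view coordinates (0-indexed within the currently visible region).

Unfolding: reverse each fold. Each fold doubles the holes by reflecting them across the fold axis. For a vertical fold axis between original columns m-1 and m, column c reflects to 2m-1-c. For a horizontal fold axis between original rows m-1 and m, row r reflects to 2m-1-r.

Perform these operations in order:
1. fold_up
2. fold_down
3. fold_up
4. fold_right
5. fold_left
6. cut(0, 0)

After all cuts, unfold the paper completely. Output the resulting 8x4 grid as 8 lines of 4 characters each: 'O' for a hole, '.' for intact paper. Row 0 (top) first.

Answer: OOOO
OOOO
OOOO
OOOO
OOOO
OOOO
OOOO
OOOO

Derivation:
Op 1 fold_up: fold axis h@4; visible region now rows[0,4) x cols[0,4) = 4x4
Op 2 fold_down: fold axis h@2; visible region now rows[2,4) x cols[0,4) = 2x4
Op 3 fold_up: fold axis h@3; visible region now rows[2,3) x cols[0,4) = 1x4
Op 4 fold_right: fold axis v@2; visible region now rows[2,3) x cols[2,4) = 1x2
Op 5 fold_left: fold axis v@3; visible region now rows[2,3) x cols[2,3) = 1x1
Op 6 cut(0, 0): punch at orig (2,2); cuts so far [(2, 2)]; region rows[2,3) x cols[2,3) = 1x1
Unfold 1 (reflect across v@3): 2 holes -> [(2, 2), (2, 3)]
Unfold 2 (reflect across v@2): 4 holes -> [(2, 0), (2, 1), (2, 2), (2, 3)]
Unfold 3 (reflect across h@3): 8 holes -> [(2, 0), (2, 1), (2, 2), (2, 3), (3, 0), (3, 1), (3, 2), (3, 3)]
Unfold 4 (reflect across h@2): 16 holes -> [(0, 0), (0, 1), (0, 2), (0, 3), (1, 0), (1, 1), (1, 2), (1, 3), (2, 0), (2, 1), (2, 2), (2, 3), (3, 0), (3, 1), (3, 2), (3, 3)]
Unfold 5 (reflect across h@4): 32 holes -> [(0, 0), (0, 1), (0, 2), (0, 3), (1, 0), (1, 1), (1, 2), (1, 3), (2, 0), (2, 1), (2, 2), (2, 3), (3, 0), (3, 1), (3, 2), (3, 3), (4, 0), (4, 1), (4, 2), (4, 3), (5, 0), (5, 1), (5, 2), (5, 3), (6, 0), (6, 1), (6, 2), (6, 3), (7, 0), (7, 1), (7, 2), (7, 3)]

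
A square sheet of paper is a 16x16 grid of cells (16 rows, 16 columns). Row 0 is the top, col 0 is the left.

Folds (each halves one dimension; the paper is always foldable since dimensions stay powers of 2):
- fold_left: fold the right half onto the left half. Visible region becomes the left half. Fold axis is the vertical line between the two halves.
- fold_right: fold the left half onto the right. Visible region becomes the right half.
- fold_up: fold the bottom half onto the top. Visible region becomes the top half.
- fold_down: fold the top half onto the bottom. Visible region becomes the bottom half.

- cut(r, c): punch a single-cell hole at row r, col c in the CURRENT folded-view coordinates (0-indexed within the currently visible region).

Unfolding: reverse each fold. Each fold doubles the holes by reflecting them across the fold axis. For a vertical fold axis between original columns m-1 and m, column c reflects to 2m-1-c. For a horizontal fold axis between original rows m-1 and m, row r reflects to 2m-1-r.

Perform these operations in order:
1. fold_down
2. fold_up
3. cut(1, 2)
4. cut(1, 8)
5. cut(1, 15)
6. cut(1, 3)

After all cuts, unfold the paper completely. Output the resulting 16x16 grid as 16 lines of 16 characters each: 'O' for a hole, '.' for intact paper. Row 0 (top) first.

Answer: ................
..OO....O......O
................
................
................
................
..OO....O......O
................
................
..OO....O......O
................
................
................
................
..OO....O......O
................

Derivation:
Op 1 fold_down: fold axis h@8; visible region now rows[8,16) x cols[0,16) = 8x16
Op 2 fold_up: fold axis h@12; visible region now rows[8,12) x cols[0,16) = 4x16
Op 3 cut(1, 2): punch at orig (9,2); cuts so far [(9, 2)]; region rows[8,12) x cols[0,16) = 4x16
Op 4 cut(1, 8): punch at orig (9,8); cuts so far [(9, 2), (9, 8)]; region rows[8,12) x cols[0,16) = 4x16
Op 5 cut(1, 15): punch at orig (9,15); cuts so far [(9, 2), (9, 8), (9, 15)]; region rows[8,12) x cols[0,16) = 4x16
Op 6 cut(1, 3): punch at orig (9,3); cuts so far [(9, 2), (9, 3), (9, 8), (9, 15)]; region rows[8,12) x cols[0,16) = 4x16
Unfold 1 (reflect across h@12): 8 holes -> [(9, 2), (9, 3), (9, 8), (9, 15), (14, 2), (14, 3), (14, 8), (14, 15)]
Unfold 2 (reflect across h@8): 16 holes -> [(1, 2), (1, 3), (1, 8), (1, 15), (6, 2), (6, 3), (6, 8), (6, 15), (9, 2), (9, 3), (9, 8), (9, 15), (14, 2), (14, 3), (14, 8), (14, 15)]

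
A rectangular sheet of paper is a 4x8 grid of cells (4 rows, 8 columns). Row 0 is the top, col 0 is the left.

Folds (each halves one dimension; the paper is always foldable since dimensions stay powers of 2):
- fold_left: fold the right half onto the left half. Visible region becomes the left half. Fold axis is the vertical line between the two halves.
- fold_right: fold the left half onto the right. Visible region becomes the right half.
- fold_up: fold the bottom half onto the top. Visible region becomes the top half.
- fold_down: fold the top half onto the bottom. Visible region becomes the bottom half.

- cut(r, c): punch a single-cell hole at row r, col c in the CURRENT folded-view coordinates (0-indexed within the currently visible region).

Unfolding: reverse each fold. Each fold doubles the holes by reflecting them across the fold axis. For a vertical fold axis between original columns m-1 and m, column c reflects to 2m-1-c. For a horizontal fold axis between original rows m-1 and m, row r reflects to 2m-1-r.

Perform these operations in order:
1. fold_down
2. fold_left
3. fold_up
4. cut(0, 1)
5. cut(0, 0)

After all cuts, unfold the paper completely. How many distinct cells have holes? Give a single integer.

Op 1 fold_down: fold axis h@2; visible region now rows[2,4) x cols[0,8) = 2x8
Op 2 fold_left: fold axis v@4; visible region now rows[2,4) x cols[0,4) = 2x4
Op 3 fold_up: fold axis h@3; visible region now rows[2,3) x cols[0,4) = 1x4
Op 4 cut(0, 1): punch at orig (2,1); cuts so far [(2, 1)]; region rows[2,3) x cols[0,4) = 1x4
Op 5 cut(0, 0): punch at orig (2,0); cuts so far [(2, 0), (2, 1)]; region rows[2,3) x cols[0,4) = 1x4
Unfold 1 (reflect across h@3): 4 holes -> [(2, 0), (2, 1), (3, 0), (3, 1)]
Unfold 2 (reflect across v@4): 8 holes -> [(2, 0), (2, 1), (2, 6), (2, 7), (3, 0), (3, 1), (3, 6), (3, 7)]
Unfold 3 (reflect across h@2): 16 holes -> [(0, 0), (0, 1), (0, 6), (0, 7), (1, 0), (1, 1), (1, 6), (1, 7), (2, 0), (2, 1), (2, 6), (2, 7), (3, 0), (3, 1), (3, 6), (3, 7)]

Answer: 16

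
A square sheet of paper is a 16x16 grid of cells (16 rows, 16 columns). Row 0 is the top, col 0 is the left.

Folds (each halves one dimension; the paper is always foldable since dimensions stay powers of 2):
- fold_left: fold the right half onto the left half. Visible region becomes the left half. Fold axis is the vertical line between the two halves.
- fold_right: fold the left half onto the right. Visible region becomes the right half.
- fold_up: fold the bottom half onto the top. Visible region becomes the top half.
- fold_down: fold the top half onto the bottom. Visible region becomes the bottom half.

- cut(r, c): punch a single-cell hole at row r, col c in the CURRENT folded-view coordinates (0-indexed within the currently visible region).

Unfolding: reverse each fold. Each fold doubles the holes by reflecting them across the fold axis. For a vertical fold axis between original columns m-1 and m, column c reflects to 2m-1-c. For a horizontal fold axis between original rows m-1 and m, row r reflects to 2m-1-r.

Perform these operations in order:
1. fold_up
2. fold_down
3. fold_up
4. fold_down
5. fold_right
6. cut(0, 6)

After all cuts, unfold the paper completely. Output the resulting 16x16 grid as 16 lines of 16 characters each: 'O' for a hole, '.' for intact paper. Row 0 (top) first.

Answer: .O............O.
.O............O.
.O............O.
.O............O.
.O............O.
.O............O.
.O............O.
.O............O.
.O............O.
.O............O.
.O............O.
.O............O.
.O............O.
.O............O.
.O............O.
.O............O.

Derivation:
Op 1 fold_up: fold axis h@8; visible region now rows[0,8) x cols[0,16) = 8x16
Op 2 fold_down: fold axis h@4; visible region now rows[4,8) x cols[0,16) = 4x16
Op 3 fold_up: fold axis h@6; visible region now rows[4,6) x cols[0,16) = 2x16
Op 4 fold_down: fold axis h@5; visible region now rows[5,6) x cols[0,16) = 1x16
Op 5 fold_right: fold axis v@8; visible region now rows[5,6) x cols[8,16) = 1x8
Op 6 cut(0, 6): punch at orig (5,14); cuts so far [(5, 14)]; region rows[5,6) x cols[8,16) = 1x8
Unfold 1 (reflect across v@8): 2 holes -> [(5, 1), (5, 14)]
Unfold 2 (reflect across h@5): 4 holes -> [(4, 1), (4, 14), (5, 1), (5, 14)]
Unfold 3 (reflect across h@6): 8 holes -> [(4, 1), (4, 14), (5, 1), (5, 14), (6, 1), (6, 14), (7, 1), (7, 14)]
Unfold 4 (reflect across h@4): 16 holes -> [(0, 1), (0, 14), (1, 1), (1, 14), (2, 1), (2, 14), (3, 1), (3, 14), (4, 1), (4, 14), (5, 1), (5, 14), (6, 1), (6, 14), (7, 1), (7, 14)]
Unfold 5 (reflect across h@8): 32 holes -> [(0, 1), (0, 14), (1, 1), (1, 14), (2, 1), (2, 14), (3, 1), (3, 14), (4, 1), (4, 14), (5, 1), (5, 14), (6, 1), (6, 14), (7, 1), (7, 14), (8, 1), (8, 14), (9, 1), (9, 14), (10, 1), (10, 14), (11, 1), (11, 14), (12, 1), (12, 14), (13, 1), (13, 14), (14, 1), (14, 14), (15, 1), (15, 14)]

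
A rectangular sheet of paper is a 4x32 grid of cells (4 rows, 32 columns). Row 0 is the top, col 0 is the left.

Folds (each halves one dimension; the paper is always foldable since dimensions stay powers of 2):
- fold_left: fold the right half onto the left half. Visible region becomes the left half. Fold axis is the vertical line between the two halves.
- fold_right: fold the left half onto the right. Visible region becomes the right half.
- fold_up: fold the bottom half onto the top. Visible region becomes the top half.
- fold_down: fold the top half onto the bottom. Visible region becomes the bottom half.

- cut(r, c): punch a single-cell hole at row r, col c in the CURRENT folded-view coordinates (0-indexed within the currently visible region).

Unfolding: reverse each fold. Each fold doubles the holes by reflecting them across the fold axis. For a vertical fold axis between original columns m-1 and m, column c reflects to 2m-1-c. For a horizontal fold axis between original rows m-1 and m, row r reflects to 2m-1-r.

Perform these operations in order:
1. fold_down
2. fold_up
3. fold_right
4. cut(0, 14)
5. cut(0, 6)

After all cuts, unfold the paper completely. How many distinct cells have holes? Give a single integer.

Answer: 16

Derivation:
Op 1 fold_down: fold axis h@2; visible region now rows[2,4) x cols[0,32) = 2x32
Op 2 fold_up: fold axis h@3; visible region now rows[2,3) x cols[0,32) = 1x32
Op 3 fold_right: fold axis v@16; visible region now rows[2,3) x cols[16,32) = 1x16
Op 4 cut(0, 14): punch at orig (2,30); cuts so far [(2, 30)]; region rows[2,3) x cols[16,32) = 1x16
Op 5 cut(0, 6): punch at orig (2,22); cuts so far [(2, 22), (2, 30)]; region rows[2,3) x cols[16,32) = 1x16
Unfold 1 (reflect across v@16): 4 holes -> [(2, 1), (2, 9), (2, 22), (2, 30)]
Unfold 2 (reflect across h@3): 8 holes -> [(2, 1), (2, 9), (2, 22), (2, 30), (3, 1), (3, 9), (3, 22), (3, 30)]
Unfold 3 (reflect across h@2): 16 holes -> [(0, 1), (0, 9), (0, 22), (0, 30), (1, 1), (1, 9), (1, 22), (1, 30), (2, 1), (2, 9), (2, 22), (2, 30), (3, 1), (3, 9), (3, 22), (3, 30)]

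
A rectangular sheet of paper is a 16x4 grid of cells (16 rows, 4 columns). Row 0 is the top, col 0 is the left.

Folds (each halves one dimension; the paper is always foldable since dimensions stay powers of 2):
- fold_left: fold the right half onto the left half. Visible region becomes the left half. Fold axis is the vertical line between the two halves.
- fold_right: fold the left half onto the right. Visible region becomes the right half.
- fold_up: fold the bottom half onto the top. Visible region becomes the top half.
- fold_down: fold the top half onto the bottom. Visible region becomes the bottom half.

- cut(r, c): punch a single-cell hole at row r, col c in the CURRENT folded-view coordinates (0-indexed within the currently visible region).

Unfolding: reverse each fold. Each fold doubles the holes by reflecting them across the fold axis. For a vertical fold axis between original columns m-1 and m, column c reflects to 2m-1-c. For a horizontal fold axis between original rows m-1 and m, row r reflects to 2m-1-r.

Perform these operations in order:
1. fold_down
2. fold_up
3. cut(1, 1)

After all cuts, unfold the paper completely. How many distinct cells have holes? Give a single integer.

Answer: 4

Derivation:
Op 1 fold_down: fold axis h@8; visible region now rows[8,16) x cols[0,4) = 8x4
Op 2 fold_up: fold axis h@12; visible region now rows[8,12) x cols[0,4) = 4x4
Op 3 cut(1, 1): punch at orig (9,1); cuts so far [(9, 1)]; region rows[8,12) x cols[0,4) = 4x4
Unfold 1 (reflect across h@12): 2 holes -> [(9, 1), (14, 1)]
Unfold 2 (reflect across h@8): 4 holes -> [(1, 1), (6, 1), (9, 1), (14, 1)]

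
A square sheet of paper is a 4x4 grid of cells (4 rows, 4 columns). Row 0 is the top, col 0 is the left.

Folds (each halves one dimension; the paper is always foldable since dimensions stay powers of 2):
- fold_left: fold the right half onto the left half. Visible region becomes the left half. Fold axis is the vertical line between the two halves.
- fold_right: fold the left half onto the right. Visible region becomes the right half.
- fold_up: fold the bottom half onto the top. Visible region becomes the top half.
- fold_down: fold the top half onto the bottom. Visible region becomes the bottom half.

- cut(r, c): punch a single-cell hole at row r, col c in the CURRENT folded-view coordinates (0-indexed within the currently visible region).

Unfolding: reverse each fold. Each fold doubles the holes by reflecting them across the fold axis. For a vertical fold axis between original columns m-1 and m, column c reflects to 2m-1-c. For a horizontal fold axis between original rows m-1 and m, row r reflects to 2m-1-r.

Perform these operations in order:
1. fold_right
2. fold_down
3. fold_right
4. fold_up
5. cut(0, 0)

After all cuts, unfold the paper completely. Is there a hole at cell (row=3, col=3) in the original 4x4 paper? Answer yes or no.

Answer: yes

Derivation:
Op 1 fold_right: fold axis v@2; visible region now rows[0,4) x cols[2,4) = 4x2
Op 2 fold_down: fold axis h@2; visible region now rows[2,4) x cols[2,4) = 2x2
Op 3 fold_right: fold axis v@3; visible region now rows[2,4) x cols[3,4) = 2x1
Op 4 fold_up: fold axis h@3; visible region now rows[2,3) x cols[3,4) = 1x1
Op 5 cut(0, 0): punch at orig (2,3); cuts so far [(2, 3)]; region rows[2,3) x cols[3,4) = 1x1
Unfold 1 (reflect across h@3): 2 holes -> [(2, 3), (3, 3)]
Unfold 2 (reflect across v@3): 4 holes -> [(2, 2), (2, 3), (3, 2), (3, 3)]
Unfold 3 (reflect across h@2): 8 holes -> [(0, 2), (0, 3), (1, 2), (1, 3), (2, 2), (2, 3), (3, 2), (3, 3)]
Unfold 4 (reflect across v@2): 16 holes -> [(0, 0), (0, 1), (0, 2), (0, 3), (1, 0), (1, 1), (1, 2), (1, 3), (2, 0), (2, 1), (2, 2), (2, 3), (3, 0), (3, 1), (3, 2), (3, 3)]
Holes: [(0, 0), (0, 1), (0, 2), (0, 3), (1, 0), (1, 1), (1, 2), (1, 3), (2, 0), (2, 1), (2, 2), (2, 3), (3, 0), (3, 1), (3, 2), (3, 3)]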